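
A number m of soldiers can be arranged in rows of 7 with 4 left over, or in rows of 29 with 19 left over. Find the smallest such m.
M = 7 × 29 = 203. M₁ = 29, y₁ ≡ 1 (mod 7). M₂ = 7, y₂ ≡ 25 (mod 29). m = 4×29×1 + 19×7×25 ≡ 193 (mod 203)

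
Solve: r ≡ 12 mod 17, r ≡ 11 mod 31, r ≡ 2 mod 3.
M = 17 × 31 × 3 = 1581. M₁ = 93, y₁ ≡ 15 mod 17. M₂ = 51, y₂ ≡ 14 mod 31. M₃ = 527, y₃ ≡ 2 mod 3. r = 12×93×15 + 11×51×14 + 2×527×2 ≡ 1406 mod 1581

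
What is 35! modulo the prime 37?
(36)! = (35)! × (36) ≡ -1 mod 37. So (35)! ≡ -1 × (36)^(-1) ≡ (-1)×(-1) = 1 mod 37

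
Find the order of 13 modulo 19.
Powers of 13 mod 19: 13^1≡13, 13^2≡17, 13^3≡12, 13^4≡4, 13^5≡14, 13^6≡11, 13^7≡10, 13^8≡16, 13^9≡18, 13^10≡6, 13^11≡2, 13^12≡7, 13^13≡15, 13^14≡5, 13^15≡8, 13^16≡9, 13^17≡3, 13^18≡1. ord_19(13) = 18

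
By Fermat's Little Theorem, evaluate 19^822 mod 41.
By Fermat: 19^{40} ≡ 1 (mod 41). 822 ≡ 22 (mod 40). So 19^{822} ≡ 19^{22} ≡ 8 (mod 41)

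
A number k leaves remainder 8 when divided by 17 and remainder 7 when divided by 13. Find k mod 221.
M = 17 × 13 = 221. M₁ = 13, y₁ ≡ 4 mod 17. M₂ = 17, y₂ ≡ 10 mod 13. k = 8×13×4 + 7×17×10 ≡ 59 mod 221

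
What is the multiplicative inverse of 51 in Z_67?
Since 67 is prime, by Fermat 51^(-1) ≡ 51^{65} ≡ 46 mod 67. Verify: 51 × 46 = 2346 ≡ 1 mod 67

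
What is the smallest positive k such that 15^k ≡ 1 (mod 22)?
Powers of 15 mod 22: 15^1≡15, 15^2≡5, 15^3≡9, 15^4≡3, 15^5≡1. ord_22(15) = 5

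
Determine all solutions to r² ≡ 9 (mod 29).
The square roots of 9 mod 29 are 26 and 3. Verify: 26² = 676 ≡ 9 (mod 29)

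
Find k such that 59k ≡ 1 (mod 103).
Since 103 is prime, by Fermat 59^(-1) ≡ 59^{101} ≡ 7 (mod 103). Verify: 59 × 7 = 413 ≡ 1 (mod 103)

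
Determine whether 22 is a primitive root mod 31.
ord_31(22) divides 30. For each prime q|30: 22^{15}≡30, 22^{10}≡5, 22^{6}≡8, none ≡ 1. So 22 has order 30 and is a primitive root mod 31.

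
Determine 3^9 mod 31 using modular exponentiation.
By repeated squaring (mod 31): 3^{1}≡3, 3^{2}≡9, 3^{4}≡19, 3^{8}≡20. Then 3^{9} = 3^{8+1} ≡ 20 × 3 ≡ 29 (mod 31)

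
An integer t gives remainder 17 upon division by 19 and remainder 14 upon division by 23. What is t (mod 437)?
M = 19 × 23 = 437. M₁ = 23, y₁ ≡ 5 (mod 19). M₂ = 19, y₂ ≡ 17 (mod 23). t = 17×23×5 + 14×19×17 ≡ 359 (mod 437)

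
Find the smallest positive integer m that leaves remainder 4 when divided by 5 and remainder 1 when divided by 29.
M = 5 × 29 = 145. M₁ = 29, y₁ ≡ 4 (mod 5). M₂ = 5, y₂ ≡ 6 (mod 29). m = 4×29×4 + 1×5×6 ≡ 59 (mod 145)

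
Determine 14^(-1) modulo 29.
Since 29 is prime, by Fermat 14^(-1) ≡ 14^{27} ≡ 27 (mod 29). Verify: 14 × 27 = 378 ≡ 1 (mod 29)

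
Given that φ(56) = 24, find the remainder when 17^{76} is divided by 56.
By Euler: 17^{24} ≡ 1 (mod 56) since gcd(17, 56) = 1. 76 = 3×24 + 4. So 17^{76} ≡ 17^{4} ≡ 25 (mod 56)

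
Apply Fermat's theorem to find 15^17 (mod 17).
By Fermat: 15^{16} ≡ 1 (mod 17). So 15^{17} = 15^{16} · 15^{1} ≡ 15^{1} ≡ 15 (mod 17)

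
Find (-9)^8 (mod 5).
Using Fermat: (-9)^{4} ≡ 1 (mod 5). 8 ≡ 0 (mod 4). So (-9)^{8} ≡ (-9)^{0} ≡ 1 (mod 5)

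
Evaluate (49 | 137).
(49/137) = 49^{68} mod 137 = 1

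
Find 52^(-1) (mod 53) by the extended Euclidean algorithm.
Extended GCD: 52(-1) + 53(1) = 1. So 52^(-1) ≡ -1 ≡ 52 (mod 53). Verify: 52 × 52 = 2704 ≡ 1 (mod 53)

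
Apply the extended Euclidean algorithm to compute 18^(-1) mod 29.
Extended GCD: 18(-8) + 29(5) = 1. So 18^(-1) ≡ -8 ≡ 21 (mod 29). Verify: 18 × 21 = 378 ≡ 1 (mod 29)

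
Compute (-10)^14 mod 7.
Using Fermat: (-10)^{6} ≡ 1 mod 7. 14 ≡ 2 mod 6. So (-10)^{14} ≡ (-10)^{2} ≡ 2 mod 7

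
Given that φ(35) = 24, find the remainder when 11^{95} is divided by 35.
By Euler: 11^{24} ≡ 1 mod 35 since gcd(11, 35) = 1. 95 = 3×24 + 23. So 11^{95} ≡ 11^{23} ≡ 16 mod 35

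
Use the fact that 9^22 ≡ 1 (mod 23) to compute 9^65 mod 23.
By Fermat: 9^{22} ≡ 1 (mod 23). 65 = 2×22 + 21. So 9^{65} ≡ 9^{21} ≡ 18 (mod 23)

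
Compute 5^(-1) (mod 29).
Since 29 is prime, by Fermat 5^(-1) ≡ 5^{27} ≡ 6 (mod 29). Verify: 5 × 6 = 30 ≡ 1 (mod 29)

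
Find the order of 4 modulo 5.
Powers of 4 mod 5: 4^1≡4, 4^2≡1. So the order of 4 is 2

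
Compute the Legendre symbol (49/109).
(49/109) = 49^{54} mod 109 = 1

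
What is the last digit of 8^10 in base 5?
Using Fermat: 8^{4} ≡ 1 (mod 5). 10 ≡ 2 (mod 4). So 8^{10} ≡ 8^{2} ≡ 4 (mod 5)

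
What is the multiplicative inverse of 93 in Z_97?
Since 97 is prime, by Fermat 93^(-1) ≡ 93^{95} ≡ 24 mod 97. Verify: 93 × 24 = 2232 ≡ 1 mod 97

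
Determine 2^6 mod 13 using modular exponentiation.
By repeated squaring (mod 13): 2^{1}≡2, 2^{2}≡4, 2^{4}≡3. Then 2^{6} = 2^{4+2} ≡ 3 × 4 ≡ 12 (mod 13)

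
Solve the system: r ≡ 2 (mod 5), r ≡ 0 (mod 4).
M = 5 × 4 = 20. M₁ = 4, y₁ ≡ 4 (mod 5). M₂ = 5, y₂ ≡ 1 (mod 4). r = 2×4×4 + 0×5×1 ≡ 12 (mod 20)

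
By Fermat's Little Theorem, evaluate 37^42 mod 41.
By Fermat: 37^{40} ≡ 1 (mod 41). So 37^{42} = 37^{40} · 37^{2} ≡ 37^{2} ≡ 16 (mod 41)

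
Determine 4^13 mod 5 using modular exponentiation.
Using Fermat: 4^{4} ≡ 1 mod 5. 13 ≡ 1 mod 4. So 4^{13} ≡ 4^{1} ≡ 4 mod 5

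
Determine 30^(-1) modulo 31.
Since 31 is prime, by Fermat 30^(-1) ≡ 30^{29} ≡ 30 mod 31. Verify: 30 × 30 = 900 ≡ 1 mod 31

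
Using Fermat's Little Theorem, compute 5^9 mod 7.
By Fermat: 5^{6} ≡ 1 (mod 7). So 5^{9} = 5^{6} · 5^{3} ≡ 5^{3} ≡ 6 (mod 7)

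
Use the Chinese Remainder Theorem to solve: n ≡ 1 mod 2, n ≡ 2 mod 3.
M = 2 × 3 = 6. M₁ = 3, y₁ ≡ 1 mod 2. M₂ = 2, y₂ ≡ 2 mod 3. n = 1×3×1 + 2×2×2 ≡ 5 mod 6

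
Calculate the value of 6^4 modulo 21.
6^{4} = 1296 ≡ 15 (mod 21)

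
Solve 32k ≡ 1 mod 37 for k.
Since 37 is prime, by Fermat 32^(-1) ≡ 32^{35} ≡ 22 mod 37. Verify: 32 × 22 = 704 ≡ 1 mod 37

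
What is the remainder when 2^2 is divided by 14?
2^{2} = 4 ≡ 4 mod 14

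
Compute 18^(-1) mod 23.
Since 23 is prime, by Fermat 18^(-1) ≡ 18^{21} ≡ 9 mod 23. Verify: 18 × 9 = 162 ≡ 1 mod 23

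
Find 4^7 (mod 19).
By repeated squaring (mod 19): 4^{1}≡4, 4^{2}≡16, 4^{4}≡9. Then 4^{7} = 4^{4+2+1} ≡ 9 × 16 × 4 ≡ 6 (mod 19)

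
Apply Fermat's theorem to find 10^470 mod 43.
By Fermat: 10^{42} ≡ 1 mod 43. 470 ≡ 8 mod 42. So 10^{470} ≡ 10^{8} ≡ 17 mod 43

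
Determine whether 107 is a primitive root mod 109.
107^{36} ≡ 1 mod 109 and 36 < 108, so ord_109(107) = 36 ≠ 108 and 107 is not a primitive root.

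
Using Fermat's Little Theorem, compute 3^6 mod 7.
By Fermat's Little Theorem, 3^{6} ≡ 1 (mod 7) since 7 is prime and gcd(3, 7) = 1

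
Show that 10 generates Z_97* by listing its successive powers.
10^1, 10^2, ..., 10^{96} mod 97: [10, 3, 30, 9, 90, 27, 76, 81, 34, 49, 5, 50, 15, 53, 45, 62, 38, 89, 17, 73, 51, 25, 56, 75, 71, 31, 19, 93, 57, 85, 74, 61, 28, 86, 84, 64, 58, 95, 77, 91, 37, 79, 14, 43, 42, 32, 29, 96, 87, 94, 67, 88, 7, 70, 21, 16, 63, 48, 92, 47, 82, 44, 52, 35, 59, 8, 80, 24, 46, 72, 41, 22, 26, 66, 78, 4, 40, 12, 23, 36, 69, 11, 13, 33, 39, 2, 20, 6, 60, 18, 83, 54, 55, 65, 68, 1]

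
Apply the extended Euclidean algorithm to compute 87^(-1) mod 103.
Extended GCD: 87(45) + 103(-38) = 1. So 87^(-1) ≡ 45 mod 103. Verify: 87 × 45 = 3915 ≡ 1 mod 103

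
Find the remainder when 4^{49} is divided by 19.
By Fermat: 4^{18} ≡ 1 mod 19. 49 = 2×18 + 13. So 4^{49} ≡ 4^{13} ≡ 9 mod 19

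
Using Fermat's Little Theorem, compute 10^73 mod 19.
By Fermat: 10^{18} ≡ 1 mod 19. 73 = 4×18 + 1. So 10^{73} ≡ 10^{1} ≡ 10 mod 19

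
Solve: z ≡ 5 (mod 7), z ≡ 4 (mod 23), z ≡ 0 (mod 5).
M = 7 × 23 × 5 = 805. M₁ = 115, y₁ ≡ 5 (mod 7). M₂ = 35, y₂ ≡ 2 (mod 23). M₃ = 161, y₃ ≡ 1 (mod 5). z = 5×115×5 + 4×35×2 + 0×161×1 ≡ 740 (mod 805)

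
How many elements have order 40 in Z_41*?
A prime p has φ(p-1) primitive roots; here φ(40) = 16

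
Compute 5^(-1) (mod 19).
Since 19 is prime, by Fermat 5^(-1) ≡ 5^{17} ≡ 4 (mod 19). Verify: 5 × 4 = 20 ≡ 1 (mod 19)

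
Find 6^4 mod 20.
6^{4} = 1296 ≡ 16 mod 20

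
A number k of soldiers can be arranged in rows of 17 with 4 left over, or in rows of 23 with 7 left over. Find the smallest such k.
M = 17 × 23 = 391. M₁ = 23, y₁ ≡ 3 mod 17. M₂ = 17, y₂ ≡ 19 mod 23. k = 4×23×3 + 7×17×19 ≡ 191 mod 391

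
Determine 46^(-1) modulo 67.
Since 67 is prime, by Fermat 46^(-1) ≡ 46^{65} ≡ 51 (mod 67). Verify: 46 × 51 = 2346 ≡ 1 (mod 67)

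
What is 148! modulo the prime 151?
(150)! = (148)! × (149) × (150) ≡ -1 mod 151. So (148)! ≡ -1 × [(150)(149)]^(-1) ≡ 75 mod 151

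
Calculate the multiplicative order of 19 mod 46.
Powers of 19 mod 46: 19^1≡19, 19^2≡39, 19^3≡5, 19^4≡3, 19^5≡11, 19^6≡25, 19^7≡15, 19^8≡9, 19^9≡33, 19^10≡29, 19^11≡45, 19^12≡27, 19^13≡7, 19^14≡41, 19^15≡43, 19^16≡35, 19^17≡21, 19^18≡31, 19^19≡37, 19^20≡13, 19^21≡17, 19^22≡1. Order = 22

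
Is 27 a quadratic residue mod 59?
By Euler's criterion: 27^{29} ≡ 1 mod 59. Since this equals 1, 27 is a QR.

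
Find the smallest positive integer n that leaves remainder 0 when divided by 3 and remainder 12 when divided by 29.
M = 3 × 29 = 87. M₁ = 29, y₁ ≡ 2 (mod 3). M₂ = 3, y₂ ≡ 10 (mod 29). n = 0×29×2 + 12×3×10 ≡ 12 (mod 87)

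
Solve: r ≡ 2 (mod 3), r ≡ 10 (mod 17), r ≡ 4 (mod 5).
M = 3 × 17 × 5 = 255. M₁ = 85, y₁ ≡ 1 (mod 3). M₂ = 15, y₂ ≡ 8 (mod 17). M₃ = 51, y₃ ≡ 1 (mod 5). r = 2×85×1 + 10×15×8 + 4×51×1 ≡ 44 (mod 255)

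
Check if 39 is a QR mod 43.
By Euler's criterion: 39^{21} ≡ 42 (mod 43). Since this equals -1 (≡ 42), 39 is not a QR.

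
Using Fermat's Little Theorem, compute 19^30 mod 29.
By Fermat: 19^{28} ≡ 1 (mod 29). So 19^{30} = 19^{28} · 19^{2} ≡ 19^{2} ≡ 13 (mod 29)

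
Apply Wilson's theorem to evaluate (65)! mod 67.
(66)! = (65)! × (66) ≡ -1 (mod 67). So (65)! ≡ -1 × (66)^(-1) ≡ (-1)×(-1) = 1 (mod 67)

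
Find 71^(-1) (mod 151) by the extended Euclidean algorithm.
Extended GCD: 71(-17) + 151(8) = 1. So 71^(-1) ≡ -17 ≡ 134 (mod 151). Verify: 71 × 134 = 9514 ≡ 1 (mod 151)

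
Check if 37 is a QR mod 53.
By Euler's criterion: 37^{26} ≡ 1 (mod 53). Since this equals 1, 37 is a QR.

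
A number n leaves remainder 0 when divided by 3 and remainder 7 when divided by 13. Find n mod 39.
M = 3 × 13 = 39. M₁ = 13, y₁ ≡ 1 mod 3. M₂ = 3, y₂ ≡ 9 mod 13. n = 0×13×1 + 7×3×9 ≡ 33 mod 39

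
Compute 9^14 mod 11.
Using Fermat: 9^{10} ≡ 1 mod 11. 14 ≡ 4 mod 10. So 9^{14} ≡ 9^{4} ≡ 5 mod 11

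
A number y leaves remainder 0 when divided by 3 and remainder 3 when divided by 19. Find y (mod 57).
M = 3 × 19 = 57. M₁ = 19, y₁ ≡ 1 (mod 3). M₂ = 3, y₂ ≡ 13 (mod 19). y = 0×19×1 + 3×3×13 ≡ 3 (mod 57)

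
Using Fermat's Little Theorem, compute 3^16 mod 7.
By Fermat: 3^{6} ≡ 1 (mod 7). 16 = 2×6 + 4. So 3^{16} ≡ 3^{4} ≡ 4 (mod 7)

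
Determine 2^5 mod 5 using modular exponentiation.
Using Fermat: 2^{4} ≡ 1 (mod 5). 5 ≡ 1 (mod 4). So 2^{5} ≡ 2^{1} ≡ 2 (mod 5)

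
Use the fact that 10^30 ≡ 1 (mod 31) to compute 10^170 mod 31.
By Fermat: 10^{30} ≡ 1 (mod 31). 170 ≡ 20 (mod 30). So 10^{170} ≡ 10^{20} ≡ 25 (mod 31)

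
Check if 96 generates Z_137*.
96^{8} ≡ 1 (mod 137) and 8 < 136, so ord_137(96) = 8 ≠ 136 and 96 is not a primitive root.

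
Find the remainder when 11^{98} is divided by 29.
By Fermat: 11^{28} ≡ 1 mod 29. 98 = 3×28 + 14. So 11^{98} ≡ 11^{14} ≡ 28 mod 29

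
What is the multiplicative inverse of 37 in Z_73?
Since 73 is prime, by Fermat 37^(-1) ≡ 37^{71} ≡ 2 mod 73. Verify: 37 × 2 = 74 ≡ 1 mod 73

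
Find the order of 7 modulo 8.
Powers of 7 mod 8: 7^1≡7, 7^2≡1. ord_8(7) = 2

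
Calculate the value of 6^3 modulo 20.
6^{3} = 216 ≡ 16 mod 20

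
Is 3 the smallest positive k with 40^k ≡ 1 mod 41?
Powers of 40 mod 41: 40^1≡40, 40^2≡1. Already 40^2≡1, so the order is 2 < 3. No, the actual order is 2.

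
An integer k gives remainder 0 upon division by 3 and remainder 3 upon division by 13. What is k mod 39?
M = 3 × 13 = 39. M₁ = 13, y₁ ≡ 1 mod 3. M₂ = 3, y₂ ≡ 9 mod 13. k = 0×13×1 + 3×3×9 ≡ 3 mod 39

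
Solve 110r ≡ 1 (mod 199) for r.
Since 199 is prime, by Fermat 110^(-1) ≡ 110^{197} ≡ 38 (mod 199). Verify: 110 × 38 = 4180 ≡ 1 (mod 199)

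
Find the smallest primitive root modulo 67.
g = 2. Powers: [2, 4, 8, 16, 32, 64, 61, 55, 43, ...] generates all 66 non-zero residues.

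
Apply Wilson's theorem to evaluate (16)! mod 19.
(18)! = (16)! × (17) × (18) ≡ -1 (mod 19). So (16)! ≡ -1 × [(18)(17)]^(-1) ≡ 9 (mod 19)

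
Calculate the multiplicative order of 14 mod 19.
Powers of 14 mod 19: 14^1≡14, 14^2≡6, 14^3≡8, 14^4≡17, 14^5≡10, 14^6≡7, 14^7≡3, 14^8≡4, 14^9≡18, 14^10≡5, 14^11≡13, 14^12≡11, 14^13≡2, 14^14≡9, 14^15≡12, 14^16≡16, 14^17≡15, 14^18≡1. So the order of 14 is 18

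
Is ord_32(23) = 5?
Powers of 23 mod 32: 23^1≡23, 23^2≡17, 23^3≡7, 23^4≡1. Already 23^4≡1, so the order is 4 < 5. No, the actual order is 4.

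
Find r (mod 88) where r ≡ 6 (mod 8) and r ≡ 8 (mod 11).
M = 8 × 11 = 88. M₁ = 11, y₁ ≡ 3 (mod 8). M₂ = 8, y₂ ≡ 7 (mod 11). r = 6×11×3 + 8×8×7 ≡ 30 (mod 88)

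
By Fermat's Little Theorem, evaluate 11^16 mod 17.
By Fermat's Little Theorem, 11^{16} ≡ 1 (mod 17) since 17 is prime and gcd(11, 17) = 1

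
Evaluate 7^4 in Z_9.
7^{4} = 2401 ≡ 7 (mod 9)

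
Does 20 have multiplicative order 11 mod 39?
Powers of 20 mod 39: 20^1≡20, 20^2≡10, 20^3≡5, 20^4≡22, 20^5≡11, 20^6≡25, 20^7≡32, 20^8≡16, 20^9≡8, 20^10≡4, 20^11≡2, 20^12≡1. 20^11≡2≢1, so ord ≠ 11. No, the actual order is 12.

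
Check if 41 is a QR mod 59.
By Euler's criterion: 41^{29} ≡ 1 (mod 59). Since this equals 1, 41 is a QR.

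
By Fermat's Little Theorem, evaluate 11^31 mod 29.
By Fermat: 11^{28} ≡ 1 (mod 29). So 11^{31} = 11^{28} · 11^{3} ≡ 11^{3} ≡ 26 (mod 29)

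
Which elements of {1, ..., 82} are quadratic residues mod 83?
QRs mod 83: {1, 3, 4, 7, 9, 10, 11, 12, 16, 17, 21, 23, 25, 26, 27, 28, 29, 30, 31, 33, 36, 37, 38, 40, 41, 44, 48, 49, 51, 59, 61, 63, 64, 65, 68, 69, 70, 75, 77, 78, 81}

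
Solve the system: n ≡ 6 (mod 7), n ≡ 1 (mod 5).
M = 7 × 5 = 35. M₁ = 5, y₁ ≡ 3 (mod 7). M₂ = 7, y₂ ≡ 3 (mod 5). n = 6×5×3 + 1×7×3 ≡ 6 (mod 35)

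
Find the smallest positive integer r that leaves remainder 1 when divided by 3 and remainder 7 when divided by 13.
M = 3 × 13 = 39. M₁ = 13, y₁ ≡ 1 (mod 3). M₂ = 3, y₂ ≡ 9 (mod 13). r = 1×13×1 + 7×3×9 ≡ 7 (mod 39)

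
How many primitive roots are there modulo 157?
Number of primitive roots mod 157 = φ(p-1) = φ(156) = 48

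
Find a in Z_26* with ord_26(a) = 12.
7 has order 12 mod 26 since 7^{12} ≡ 1 mod 26 and no smaller power works.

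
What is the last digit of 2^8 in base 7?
Using Fermat: 2^{6} ≡ 1 mod 7. 8 ≡ 2 mod 6. So 2^{8} ≡ 2^{2} ≡ 4 mod 7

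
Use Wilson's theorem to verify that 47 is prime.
(46)! mod 47 = 46. Since this equals -1 (mod 47), Wilson confirms 47 is prime.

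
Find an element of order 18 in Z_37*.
3 has order 18 mod 37 since 3^{18} ≡ 1 (mod 37) and no smaller power works.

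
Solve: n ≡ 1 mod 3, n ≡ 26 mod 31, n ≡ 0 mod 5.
M = 3 × 31 × 5 = 465. M₁ = 155, y₁ ≡ 2 mod 3. M₂ = 15, y₂ ≡ 29 mod 31. M₃ = 93, y₃ ≡ 2 mod 5. n = 1×155×2 + 26×15×29 + 0×93×2 ≡ 460 mod 465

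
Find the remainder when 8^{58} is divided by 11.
By Fermat: 8^{10} ≡ 1 (mod 11). 58 = 5×10 + 8. So 8^{58} ≡ 8^{8} ≡ 5 (mod 11)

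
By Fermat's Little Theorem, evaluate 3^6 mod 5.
By Fermat: 3^{4} ≡ 1 (mod 5). So 3^{6} = 3^{4} · 3^{2} ≡ 3^{2} ≡ 4 (mod 5)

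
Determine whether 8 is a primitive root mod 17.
8^{8} ≡ 1 mod 17 and 8 < 16, so ord_17(8) = 8 ≠ 16 and 8 is not a primitive root.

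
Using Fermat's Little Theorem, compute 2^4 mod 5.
By Fermat's Little Theorem, 2^{4} ≡ 1 mod 5 since 5 is prime and gcd(2, 5) = 1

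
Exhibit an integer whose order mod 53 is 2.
52 has order 2 mod 53 since 52^{2} ≡ 1 mod 53 and no smaller power works.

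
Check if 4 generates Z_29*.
4^{14} ≡ 1 (mod 29) and 14 < 28, so ord_29(4) = 14 ≠ 28 and 4 is not a primitive root.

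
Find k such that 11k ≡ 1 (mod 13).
Since 13 is prime, by Fermat 11^(-1) ≡ 11^{11} ≡ 6 (mod 13). Verify: 11 × 6 = 66 ≡ 1 (mod 13)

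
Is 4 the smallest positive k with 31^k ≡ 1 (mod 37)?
Powers of 31 mod 37: 31^1≡31, 31^2≡36, 31^3≡6, 31^4≡1. First k with 31^k≡1 is k=4. Yes, ord_37(31) = 4.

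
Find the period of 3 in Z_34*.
Powers of 3 mod 34: 3^1≡3, 3^2≡9, 3^3≡27, 3^4≡13, 3^5≡5, 3^6≡15, 3^7≡11, 3^8≡33, 3^9≡31, 3^10≡25, 3^11≡7, 3^12≡21, 3^13≡29, 3^14≡19, 3^15≡23, 3^16≡1. Order = 16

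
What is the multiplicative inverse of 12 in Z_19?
Since 19 is prime, by Fermat 12^(-1) ≡ 12^{17} ≡ 8 (mod 19). Verify: 12 × 8 = 96 ≡ 1 (mod 19)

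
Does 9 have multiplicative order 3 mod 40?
Powers of 9 mod 40: 9^1≡9, 9^2≡1. Already 9^2≡1, so the order is 2 < 3. No, the actual order is 2.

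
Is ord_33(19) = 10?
Powers of 19 mod 33: 19^1≡19, 19^2≡31, 19^3≡28, 19^4≡4, 19^5≡10, 19^6≡25, 19^7≡13, 19^8≡16, 19^9≡7, 19^10≡1. First k with 19^k≡1 is k=10. Yes, ord_33(19) = 10.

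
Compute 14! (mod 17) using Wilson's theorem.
(16)! = (14)! × (15) × (16) ≡ -1 (mod 17). So (14)! ≡ -1 × [(16)(15)]^(-1) ≡ 8 (mod 17)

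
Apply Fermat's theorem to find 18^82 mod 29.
By Fermat: 18^{28} ≡ 1 mod 29. 82 = 2×28 + 26. So 18^{82} ≡ 18^{26} ≡ 6 mod 29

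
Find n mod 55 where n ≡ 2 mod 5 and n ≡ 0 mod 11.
M = 5 × 11 = 55. M₁ = 11, y₁ ≡ 1 mod 5. M₂ = 5, y₂ ≡ 9 mod 11. n = 2×11×1 + 0×5×9 ≡ 22 mod 55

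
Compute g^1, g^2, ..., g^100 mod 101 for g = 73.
73^1, 73^2, ..., 73^{100} mod 101: [73, 77, 66, 71, 32, 13, 40, 92, 50, 14, 12, 68, 15, 85, 44, 81, 55, 76, 94, 95, 67, 43, 8, 79, 10, 23, 63, 54, 3, 17, 29, 97, 11, 96, 39, 19, 74, 49, 42, 36, 2, 45, 53, 31, 41, 64, 26, 80, 83, 100, 28, 24, 35, 30, 69, 88, 61, 9, 51, 87, 89, 33, 86, 16, 57, 20, 46, 25, 7, 6, 34, 58, 93, 22, 91, 78, 38, 47, 98, 84, 72, 4, 90, 5, 62, 82, 27, 52, 59, 65, 99, 56, 48, 70, 60, 37, 75, 21, 18, 1]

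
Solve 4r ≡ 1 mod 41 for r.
Since 41 is prime, by Fermat 4^(-1) ≡ 4^{39} ≡ 31 mod 41. Verify: 4 × 31 = 124 ≡ 1 mod 41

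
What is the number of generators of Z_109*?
There are φ(109-1) = φ(108) = 36 primitive roots modulo 109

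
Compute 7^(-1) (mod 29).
Since 29 is prime, by Fermat 7^(-1) ≡ 7^{27} ≡ 25 (mod 29). Verify: 7 × 25 = 175 ≡ 1 (mod 29)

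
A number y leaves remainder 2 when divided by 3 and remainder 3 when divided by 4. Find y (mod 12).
M = 3 × 4 = 12. M₁ = 4, y₁ ≡ 1 (mod 3). M₂ = 3, y₂ ≡ 3 (mod 4). y = 2×4×1 + 3×3×3 ≡ 11 (mod 12)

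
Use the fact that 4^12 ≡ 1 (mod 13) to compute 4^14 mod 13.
By Fermat: 4^{12} ≡ 1 (mod 13). So 4^{14} = 4^{12} · 4^{2} ≡ 4^{2} ≡ 3 (mod 13)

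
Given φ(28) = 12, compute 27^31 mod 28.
By Euler: 27^{12} ≡ 1 mod 28 since gcd(27, 28) = 1. 31 = 2×12 + 7. So 27^{31} ≡ 27^{7} ≡ 27 mod 28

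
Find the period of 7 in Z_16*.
Powers of 7 mod 16: 7^1≡7, 7^2≡1. Order = 2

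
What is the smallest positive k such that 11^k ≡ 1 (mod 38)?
Powers of 11 mod 38: 11^1≡11, 11^2≡7, 11^3≡1. ord_38(11) = 3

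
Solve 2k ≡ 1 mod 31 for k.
Since 31 is prime, by Fermat 2^(-1) ≡ 2^{29} ≡ 16 mod 31. Verify: 2 × 16 = 32 ≡ 1 mod 31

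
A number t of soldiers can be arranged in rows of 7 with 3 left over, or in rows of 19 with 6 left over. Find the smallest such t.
M = 7 × 19 = 133. M₁ = 19, y₁ ≡ 3 (mod 7). M₂ = 7, y₂ ≡ 11 (mod 19). t = 3×19×3 + 6×7×11 ≡ 101 (mod 133)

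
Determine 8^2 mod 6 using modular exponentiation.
8^{2} = 64 ≡ 4 (mod 6)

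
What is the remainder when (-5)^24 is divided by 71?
By repeated squaring (mod 71): (-5)^{1}≡66, (-5)^{2}≡25, (-5)^{4}≡57, (-5)^{8}≡54, (-5)^{16}≡5. Then (-5)^{24} = (-5)^{16+8} ≡ 5 × 54 ≡ 57 (mod 71)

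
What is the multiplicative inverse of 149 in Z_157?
Since 157 is prime, by Fermat 149^(-1) ≡ 149^{155} ≡ 98 mod 157. Verify: 149 × 98 = 14602 ≡ 1 mod 157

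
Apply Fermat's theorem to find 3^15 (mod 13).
By Fermat: 3^{12} ≡ 1 (mod 13). So 3^{15} = 3^{12} · 3^{3} ≡ 3^{3} ≡ 1 (mod 13)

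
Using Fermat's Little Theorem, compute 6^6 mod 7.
By Fermat's Little Theorem, 6^{6} ≡ 1 (mod 7) since 7 is prime and gcd(6, 7) = 1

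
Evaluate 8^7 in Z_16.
By repeated squaring mod 16: 8^{1}≡8, 8^{2}≡0, 8^{4}≡0. Then 8^{7} = 8^{4+2+1} ≡ 0 × 0 × 8 ≡ 0 mod 16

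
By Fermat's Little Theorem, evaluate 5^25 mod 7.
By Fermat: 5^{6} ≡ 1 mod 7. 25 = 4×6 + 1. So 5^{25} ≡ 5^{1} ≡ 5 mod 7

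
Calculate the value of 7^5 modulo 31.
By repeated squaring (mod 31): 7^{1}≡7, 7^{2}≡18, 7^{4}≡14. Then 7^{5} = 7^{4+1} ≡ 14 × 7 ≡ 5 (mod 31)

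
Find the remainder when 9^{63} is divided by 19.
By Fermat: 9^{18} ≡ 1 mod 19. 63 = 3×18 + 9. So 9^{63} ≡ 9^{9} ≡ 1 mod 19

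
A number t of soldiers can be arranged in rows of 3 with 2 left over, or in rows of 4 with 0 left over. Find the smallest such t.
M = 3 × 4 = 12. M₁ = 4, y₁ ≡ 1 (mod 3). M₂ = 3, y₂ ≡ 3 (mod 4). t = 2×4×1 + 0×3×3 ≡ 8 (mod 12)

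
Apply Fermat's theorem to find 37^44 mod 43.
By Fermat: 37^{42} ≡ 1 mod 43. So 37^{44} = 37^{42} · 37^{2} ≡ 37^{2} ≡ 36 mod 43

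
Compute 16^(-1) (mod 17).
Since 17 is prime, by Fermat 16^(-1) ≡ 16^{15} ≡ 16 (mod 17). Verify: 16 × 16 = 256 ≡ 1 (mod 17)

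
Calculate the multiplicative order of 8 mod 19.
Powers of 8 mod 19: 8^1≡8, 8^2≡7, 8^3≡18, 8^4≡11, 8^5≡12, 8^6≡1. So the order of 8 is 6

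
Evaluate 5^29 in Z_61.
By repeated squaring mod 61: 5^{1}≡5, 5^{2}≡25, 5^{4}≡15, 5^{8}≡42, 5^{16}≡56. Then 5^{29} = 5^{16+8+4+1} ≡ 56 × 42 × 15 × 5 ≡ 49 mod 61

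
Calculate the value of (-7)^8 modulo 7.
By repeated squaring (mod 7): (-7)^{1}≡0, (-7)^{2}≡0, (-7)^{4}≡0, (-7)^{8}≡0. So (-7)^{8} ≡ 0 (mod 7)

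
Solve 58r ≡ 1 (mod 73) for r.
Since 73 is prime, by Fermat 58^(-1) ≡ 58^{71} ≡ 34 (mod 73). Verify: 58 × 34 = 1972 ≡ 1 (mod 73)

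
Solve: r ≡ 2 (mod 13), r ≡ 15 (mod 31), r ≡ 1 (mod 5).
M = 13 × 31 × 5 = 2015. M₁ = 155, y₁ ≡ 12 (mod 13). M₂ = 65, y₂ ≡ 21 (mod 31). M₃ = 403, y₃ ≡ 2 (mod 5). r = 2×155×12 + 15×65×21 + 1×403×2 ≡ 821 (mod 2015)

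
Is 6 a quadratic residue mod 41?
By Euler's criterion: 6^{20} ≡ 40 mod 41. Since this equals -1 (≡ 40), 6 is not a QR.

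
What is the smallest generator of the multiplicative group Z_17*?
g = 3. Powers: [3, 9, 10, 13, 5, 15, 11, ...] generates all 16 non-zero residues.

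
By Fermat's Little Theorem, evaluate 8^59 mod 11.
By Fermat: 8^{10} ≡ 1 (mod 11). 59 = 5×10 + 9. So 8^{59} ≡ 8^{9} ≡ 7 (mod 11)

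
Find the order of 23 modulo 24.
Powers of 23 mod 24: 23^1≡23, 23^2≡1. ord_24(23) = 2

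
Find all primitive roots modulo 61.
There are φ(60) = 16 primitive roots mod 61: {2, 6, 7, 10, 17, 18, 26, 30, 31, 35, 43, 44, 51, 54, 55, 59}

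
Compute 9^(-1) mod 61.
Since 61 is prime, by Fermat 9^(-1) ≡ 9^{59} ≡ 34 mod 61. Verify: 9 × 34 = 306 ≡ 1 mod 61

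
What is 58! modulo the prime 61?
(60)! = (58)! × (59) × (60) ≡ -1 mod 61. So (58)! ≡ -1 × [(60)(59)]^(-1) ≡ 30 mod 61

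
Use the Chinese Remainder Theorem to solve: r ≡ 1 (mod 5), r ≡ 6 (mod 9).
M = 5 × 9 = 45. M₁ = 9, y₁ ≡ 4 (mod 5). M₂ = 5, y₂ ≡ 2 (mod 9). r = 1×9×4 + 6×5×2 ≡ 6 (mod 45)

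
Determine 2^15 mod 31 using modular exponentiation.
By repeated squaring mod 31: 2^{1}≡2, 2^{2}≡4, 2^{4}≡16, 2^{8}≡8. Then 2^{15} = 2^{8+4+2+1} ≡ 8 × 16 × 4 × 2 ≡ 1 mod 31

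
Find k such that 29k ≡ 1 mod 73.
Since 73 is prime, by Fermat 29^(-1) ≡ 29^{71} ≡ 68 mod 73. Verify: 29 × 68 = 1972 ≡ 1 mod 73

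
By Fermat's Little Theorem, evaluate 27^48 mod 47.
By Fermat: 27^{46} ≡ 1 (mod 47). So 27^{48} = 27^{46} · 27^{2} ≡ 27^{2} ≡ 24 (mod 47)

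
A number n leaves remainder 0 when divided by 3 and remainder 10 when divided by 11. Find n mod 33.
M = 3 × 11 = 33. M₁ = 11, y₁ ≡ 2 mod 3. M₂ = 3, y₂ ≡ 4 mod 11. n = 0×11×2 + 10×3×4 ≡ 21 mod 33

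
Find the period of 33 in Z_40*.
Powers of 33 mod 40: 33^1≡33, 33^2≡9, 33^3≡17, 33^4≡1. So the order of 33 is 4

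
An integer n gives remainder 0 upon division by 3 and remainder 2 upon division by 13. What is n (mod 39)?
M = 3 × 13 = 39. M₁ = 13, y₁ ≡ 1 (mod 3). M₂ = 3, y₂ ≡ 9 (mod 13). n = 0×13×1 + 2×3×9 ≡ 15 (mod 39)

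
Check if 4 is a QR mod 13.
By Euler's criterion: 4^{6} ≡ 1 (mod 13). Since this equals 1, 4 is a QR.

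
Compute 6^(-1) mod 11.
Since 11 is prime, by Fermat 6^(-1) ≡ 6^{9} ≡ 2 mod 11. Verify: 6 × 2 = 12 ≡ 1 mod 11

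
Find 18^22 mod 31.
By repeated squaring mod 31: 18^{1}≡18, 18^{2}≡14, 18^{4}≡10, 18^{8}≡7, 18^{16}≡18. Then 18^{22} = 18^{16+4+2} ≡ 18 × 10 × 14 ≡ 9 mod 31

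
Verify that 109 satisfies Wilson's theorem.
(108)! mod 109 = 108. Since this equals -1 (mod 109), Wilson confirms 109 is prime.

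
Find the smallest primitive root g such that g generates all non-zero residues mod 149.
g = 2. For each prime q|148: 2^{74}≡148, 2^{4}≡16, none ≡ 1, so ord_149(2) = 148 and 2 is a primitive root.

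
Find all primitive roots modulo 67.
There are φ(66) = 20 primitive roots mod 67: {2, 7, 11, 12, 13, 18, 20, 28, 31, 32, 34, 41, 44, 46, 48, 50, 51, 57, 61, 63}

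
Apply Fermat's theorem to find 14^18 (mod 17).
By Fermat: 14^{16} ≡ 1 (mod 17). So 14^{18} = 14^{16} · 14^{2} ≡ 14^{2} ≡ 9 (mod 17)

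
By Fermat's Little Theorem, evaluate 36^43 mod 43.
By Fermat: 36^{42} ≡ 1 mod 43. So 36^{43} = 36^{42} · 36^{1} ≡ 36^{1} ≡ 36 mod 43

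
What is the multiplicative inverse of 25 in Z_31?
Since 31 is prime, by Fermat 25^(-1) ≡ 25^{29} ≡ 5 (mod 31). Verify: 25 × 5 = 125 ≡ 1 (mod 31)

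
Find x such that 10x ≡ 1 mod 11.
Since 11 is prime, by Fermat 10^(-1) ≡ 10^{9} ≡ 10 mod 11. Verify: 10 × 10 = 100 ≡ 1 mod 11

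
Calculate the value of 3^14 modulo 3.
By repeated squaring (mod 3): 3^{1}≡0, 3^{2}≡0, 3^{4}≡0, 3^{8}≡0. Then 3^{14} = 3^{8+4+2} ≡ 0 × 0 × 0 ≡ 0 (mod 3)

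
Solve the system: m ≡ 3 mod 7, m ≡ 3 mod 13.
M = 7 × 13 = 91. M₁ = 13, y₁ ≡ 6 mod 7. M₂ = 7, y₂ ≡ 2 mod 13. m = 3×13×6 + 3×7×2 ≡ 3 mod 91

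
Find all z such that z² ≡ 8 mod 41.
The square roots of 8 mod 41 are 34 and 7. Verify: 34² = 1156 ≡ 8 mod 41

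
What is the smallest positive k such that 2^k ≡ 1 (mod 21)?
Powers of 2 mod 21: 2^1≡2, 2^2≡4, 2^3≡8, 2^4≡16, 2^5≡11, 2^6≡1. ord_21(2) = 6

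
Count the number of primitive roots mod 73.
Number of primitive roots mod 73 = φ(p-1) = φ(72) = 24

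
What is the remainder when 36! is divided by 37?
By Wilson's theorem, (36)! ≡ -1 ≡ 36 (mod 37)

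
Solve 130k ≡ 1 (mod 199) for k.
Since 199 is prime, by Fermat 130^(-1) ≡ 130^{197} ≡ 124 (mod 199). Verify: 130 × 124 = 16120 ≡ 1 (mod 199)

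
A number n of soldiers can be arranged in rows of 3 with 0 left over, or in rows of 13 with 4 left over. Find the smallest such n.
M = 3 × 13 = 39. M₁ = 13, y₁ ≡ 1 (mod 3). M₂ = 3, y₂ ≡ 9 (mod 13). n = 0×13×1 + 4×3×9 ≡ 30 (mod 39)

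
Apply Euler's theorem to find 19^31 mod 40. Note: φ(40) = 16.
By Euler: 19^{16} ≡ 1 mod 40 since gcd(19, 40) = 1. 31 = 1×16 + 15. So 19^{31} ≡ 19^{15} ≡ 19 mod 40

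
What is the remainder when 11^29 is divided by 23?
Using Fermat: 11^{22} ≡ 1 mod 23. 29 ≡ 7 mod 22. So 11^{29} ≡ 11^{7} ≡ 7 mod 23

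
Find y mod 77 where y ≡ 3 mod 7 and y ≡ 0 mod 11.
M = 7 × 11 = 77. M₁ = 11, y₁ ≡ 2 mod 7. M₂ = 7, y₂ ≡ 8 mod 11. y = 3×11×2 + 0×7×8 ≡ 66 mod 77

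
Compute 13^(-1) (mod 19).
Since 19 is prime, by Fermat 13^(-1) ≡ 13^{17} ≡ 3 (mod 19). Verify: 13 × 3 = 39 ≡ 1 (mod 19)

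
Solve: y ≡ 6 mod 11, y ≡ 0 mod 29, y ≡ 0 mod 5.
M = 11 × 29 × 5 = 1595. M₁ = 145, y₁ ≡ 6 mod 11. M₂ = 55, y₂ ≡ 19 mod 29. M₃ = 319, y₃ ≡ 4 mod 5. y = 6×145×6 + 0×55×19 + 0×319×4 ≡ 435 mod 1595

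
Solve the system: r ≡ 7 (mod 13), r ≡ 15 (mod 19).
M = 13 × 19 = 247. M₁ = 19, y₁ ≡ 11 (mod 13). M₂ = 13, y₂ ≡ 3 (mod 19). r = 7×19×11 + 15×13×3 ≡ 72 (mod 247)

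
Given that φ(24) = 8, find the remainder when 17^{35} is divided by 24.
By Euler: 17^{8} ≡ 1 mod 24 since gcd(17, 24) = 1. 35 = 4×8 + 3. So 17^{35} ≡ 17^{3} ≡ 17 mod 24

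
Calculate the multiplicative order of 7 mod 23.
Powers of 7 mod 23: 7^1≡7, 7^2≡3, 7^3≡21, 7^4≡9, 7^5≡17, 7^6≡4, 7^7≡5, 7^8≡12, 7^9≡15, 7^10≡13, 7^11≡22, 7^12≡16, 7^13≡20, 7^14≡2, 7^15≡14, 7^16≡6, 7^17≡19, 7^18≡18, 7^19≡11, 7^20≡8, 7^21≡10, 7^22≡1. ord_23(7) = 22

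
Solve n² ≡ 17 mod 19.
The square roots of 17 mod 19 are 6 and 13. Verify: 6² = 36 ≡ 17 mod 19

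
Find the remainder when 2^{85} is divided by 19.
By Fermat: 2^{18} ≡ 1 (mod 19). 85 = 4×18 + 13. So 2^{85} ≡ 2^{13} ≡ 3 (mod 19)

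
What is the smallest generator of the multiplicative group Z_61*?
g = 2. For each prime q|60: 2^{30}≡60, 2^{20}≡47, 2^{12}≡9, none ≡ 1, so ord_61(2) = 60 and 2 is a primitive root.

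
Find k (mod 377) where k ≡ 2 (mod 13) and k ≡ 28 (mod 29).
M = 13 × 29 = 377. M₁ = 29, y₁ ≡ 9 (mod 13). M₂ = 13, y₂ ≡ 9 (mod 29). k = 2×29×9 + 28×13×9 ≡ 28 (mod 377)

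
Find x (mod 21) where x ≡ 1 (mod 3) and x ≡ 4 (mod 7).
M = 3 × 7 = 21. M₁ = 7, y₁ ≡ 1 (mod 3). M₂ = 3, y₂ ≡ 5 (mod 7). x = 1×7×1 + 4×3×5 ≡ 4 (mod 21)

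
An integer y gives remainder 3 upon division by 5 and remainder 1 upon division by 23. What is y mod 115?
M = 5 × 23 = 115. M₁ = 23, y₁ ≡ 2 mod 5. M₂ = 5, y₂ ≡ 14 mod 23. y = 3×23×2 + 1×5×14 ≡ 93 mod 115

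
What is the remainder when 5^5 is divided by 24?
By repeated squaring (mod 24): 5^{1}≡5, 5^{2}≡1, 5^{4}≡1. Then 5^{5} = 5^{4+1} ≡ 1 × 5 ≡ 5 (mod 24)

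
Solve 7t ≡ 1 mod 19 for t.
Since 19 is prime, by Fermat 7^(-1) ≡ 7^{17} ≡ 11 mod 19. Verify: 7 × 11 = 77 ≡ 1 mod 19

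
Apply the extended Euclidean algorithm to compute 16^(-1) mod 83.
Extended GCD: 16(26) + 83(-5) = 1. So 16^(-1) ≡ 26 (mod 83). Verify: 16 × 26 = 416 ≡ 1 (mod 83)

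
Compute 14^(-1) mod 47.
Since 47 is prime, by Fermat 14^(-1) ≡ 14^{45} ≡ 37 mod 47. Verify: 14 × 37 = 518 ≡ 1 mod 47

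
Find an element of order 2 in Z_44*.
43 has order 2 mod 44 since 43^{2} ≡ 1 (mod 44) and no smaller power works.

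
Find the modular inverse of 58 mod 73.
Since 73 is prime, by Fermat 58^(-1) ≡ 58^{71} ≡ 34 (mod 73). Verify: 58 × 34 = 1972 ≡ 1 (mod 73)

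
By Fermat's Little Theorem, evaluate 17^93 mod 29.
By Fermat: 17^{28} ≡ 1 (mod 29). 93 = 3×28 + 9. So 17^{93} ≡ 17^{9} ≡ 17 (mod 29)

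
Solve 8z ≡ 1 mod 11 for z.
Since 11 is prime, by Fermat 8^(-1) ≡ 8^{9} ≡ 7 mod 11. Verify: 8 × 7 = 56 ≡ 1 mod 11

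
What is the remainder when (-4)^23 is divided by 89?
By repeated squaring mod 89: (-4)^{1}≡85, (-4)^{2}≡16, (-4)^{4}≡78, (-4)^{8}≡32, (-4)^{16}≡45. Then (-4)^{23} = (-4)^{16+4+2+1} ≡ 45 × 78 × 16 × 85 ≡ 85 mod 89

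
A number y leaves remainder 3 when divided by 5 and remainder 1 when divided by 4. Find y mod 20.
M = 5 × 4 = 20. M₁ = 4, y₁ ≡ 4 mod 5. M₂ = 5, y₂ ≡ 1 mod 4. y = 3×4×4 + 1×5×1 ≡ 13 mod 20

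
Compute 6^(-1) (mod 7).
Since 7 is prime, by Fermat 6^(-1) ≡ 6^{5} ≡ 6 (mod 7). Verify: 6 × 6 = 36 ≡ 1 (mod 7)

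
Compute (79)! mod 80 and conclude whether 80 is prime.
(79)! mod 80 = 0. Since 0 ≢ -1 mod 80, 80 is not prime.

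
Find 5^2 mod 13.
5^{2} = 25 ≡ 12 mod 13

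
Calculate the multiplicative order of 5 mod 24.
Powers of 5 mod 24: 5^1≡5, 5^2≡1. Order = 2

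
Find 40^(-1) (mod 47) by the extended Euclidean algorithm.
Extended GCD: 40(20) + 47(-17) = 1. So 40^(-1) ≡ 20 (mod 47). Verify: 40 × 20 = 800 ≡ 1 (mod 47)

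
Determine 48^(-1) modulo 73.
Since 73 is prime, by Fermat 48^(-1) ≡ 48^{71} ≡ 35 mod 73. Verify: 48 × 35 = 1680 ≡ 1 mod 73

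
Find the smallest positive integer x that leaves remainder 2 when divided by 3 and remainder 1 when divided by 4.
M = 3 × 4 = 12. M₁ = 4, y₁ ≡ 1 mod 3. M₂ = 3, y₂ ≡ 3 mod 4. x = 2×4×1 + 1×3×3 ≡ 5 mod 12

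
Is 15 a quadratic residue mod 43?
By Euler's criterion: 15^{21} ≡ 1 (mod 43). Since this equals 1, 15 is a QR.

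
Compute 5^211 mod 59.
Using Fermat: 5^{58} ≡ 1 mod 59. 211 ≡ 37 mod 58. So 5^{211} ≡ 5^{37} ≡ 45 mod 59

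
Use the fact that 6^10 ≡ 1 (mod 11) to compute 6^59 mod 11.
By Fermat: 6^{10} ≡ 1 (mod 11). 59 = 5×10 + 9. So 6^{59} ≡ 6^{9} ≡ 2 (mod 11)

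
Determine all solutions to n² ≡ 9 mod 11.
The square roots of 9 mod 11 are 3 and 8. Verify: 3² = 9 ≡ 9 mod 11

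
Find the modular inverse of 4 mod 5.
Since 5 is prime, by Fermat 4^(-1) ≡ 4^{3} ≡ 4 mod 5. Verify: 4 × 4 = 16 ≡ 1 mod 5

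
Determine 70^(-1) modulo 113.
Since 113 is prime, by Fermat 70^(-1) ≡ 70^{111} ≡ 21 mod 113. Verify: 70 × 21 = 1470 ≡ 1 mod 113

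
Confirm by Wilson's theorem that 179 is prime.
(178)! mod 179 = 178. Since this equals -1 (mod 179), Wilson confirms 179 is prime.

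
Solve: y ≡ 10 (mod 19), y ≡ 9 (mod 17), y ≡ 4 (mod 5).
M = 19 × 17 × 5 = 1615. M₁ = 85, y₁ ≡ 17 (mod 19). M₂ = 95, y₂ ≡ 12 (mod 17). M₃ = 323, y₃ ≡ 2 (mod 5). y = 10×85×17 + 9×95×12 + 4×323×2 ≡ 1454 (mod 1615)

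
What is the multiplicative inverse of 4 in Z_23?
Since 23 is prime, by Fermat 4^(-1) ≡ 4^{21} ≡ 6 (mod 23). Verify: 4 × 6 = 24 ≡ 1 (mod 23)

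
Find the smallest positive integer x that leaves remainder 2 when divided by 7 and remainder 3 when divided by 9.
M = 7 × 9 = 63. M₁ = 9, y₁ ≡ 4 (mod 7). M₂ = 7, y₂ ≡ 4 (mod 9). x = 2×9×4 + 3×7×4 ≡ 30 (mod 63)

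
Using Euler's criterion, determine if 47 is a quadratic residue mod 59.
By Euler's criterion: 47^{29} ≡ 58 (mod 59). Since this equals -1 (≡ 58), 47 is not a QR.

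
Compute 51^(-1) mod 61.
Since 61 is prime, by Fermat 51^(-1) ≡ 51^{59} ≡ 6 mod 61. Verify: 51 × 6 = 306 ≡ 1 mod 61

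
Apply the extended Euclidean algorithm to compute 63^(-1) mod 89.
Extended GCD: 63(-24) + 89(17) = 1. So 63^(-1) ≡ -24 ≡ 65 mod 89. Verify: 63 × 65 = 4095 ≡ 1 mod 89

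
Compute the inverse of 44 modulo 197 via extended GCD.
Extended GCD: 44(-94) + 197(21) = 1. So 44^(-1) ≡ -94 ≡ 103 (mod 197). Verify: 44 × 103 = 4532 ≡ 1 (mod 197)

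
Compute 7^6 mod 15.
By repeated squaring (mod 15): 7^{1}≡7, 7^{2}≡4, 7^{4}≡1. Then 7^{6} = 7^{4+2} ≡ 1 × 4 ≡ 4 (mod 15)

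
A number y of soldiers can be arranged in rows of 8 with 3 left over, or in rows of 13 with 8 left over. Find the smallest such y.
M = 8 × 13 = 104. M₁ = 13, y₁ ≡ 5 mod 8. M₂ = 8, y₂ ≡ 5 mod 13. y = 3×13×5 + 8×8×5 ≡ 99 mod 104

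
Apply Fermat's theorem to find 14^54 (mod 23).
By Fermat: 14^{22} ≡ 1 (mod 23). 54 = 2×22 + 10. So 14^{54} ≡ 14^{10} ≡ 18 (mod 23)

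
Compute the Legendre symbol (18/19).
(18/19) = 18^{9} mod 19 = -1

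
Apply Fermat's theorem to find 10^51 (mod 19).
By Fermat: 10^{18} ≡ 1 (mod 19). 51 = 2×18 + 15. So 10^{51} ≡ 10^{15} ≡ 8 (mod 19)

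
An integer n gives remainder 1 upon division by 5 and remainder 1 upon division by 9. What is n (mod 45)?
M = 5 × 9 = 45. M₁ = 9, y₁ ≡ 4 (mod 5). M₂ = 5, y₂ ≡ 2 (mod 9). n = 1×9×4 + 1×5×2 ≡ 1 (mod 45)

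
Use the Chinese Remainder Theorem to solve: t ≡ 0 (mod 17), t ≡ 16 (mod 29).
M = 17 × 29 = 493. M₁ = 29, y₁ ≡ 10 (mod 17). M₂ = 17, y₂ ≡ 12 (mod 29). t = 0×29×10 + 16×17×12 ≡ 306 (mod 493)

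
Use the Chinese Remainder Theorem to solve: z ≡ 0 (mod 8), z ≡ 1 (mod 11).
M = 8 × 11 = 88. M₁ = 11, y₁ ≡ 3 (mod 8). M₂ = 8, y₂ ≡ 7 (mod 11). z = 0×11×3 + 1×8×7 ≡ 56 (mod 88)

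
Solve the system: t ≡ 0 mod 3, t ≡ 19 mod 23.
M = 3 × 23 = 69. M₁ = 23, y₁ ≡ 2 mod 3. M₂ = 3, y₂ ≡ 8 mod 23. t = 0×23×2 + 19×3×8 ≡ 42 mod 69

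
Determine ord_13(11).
Powers of 11 mod 13: 11^1≡11, 11^2≡4, 11^3≡5, 11^4≡3, 11^5≡7, 11^6≡12, 11^7≡2, 11^8≡9, 11^9≡8, 11^10≡10, 11^11≡6, 11^12≡1. So the order of 11 is 12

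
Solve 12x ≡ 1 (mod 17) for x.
Since 17 is prime, by Fermat 12^(-1) ≡ 12^{15} ≡ 10 (mod 17). Verify: 12 × 10 = 120 ≡ 1 (mod 17)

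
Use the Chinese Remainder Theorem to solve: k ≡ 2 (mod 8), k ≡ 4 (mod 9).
M = 8 × 9 = 72. M₁ = 9, y₁ ≡ 1 (mod 8). M₂ = 8, y₂ ≡ 8 (mod 9). k = 2×9×1 + 4×8×8 ≡ 58 (mod 72)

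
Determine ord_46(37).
Powers of 37 mod 46: 37^1≡37, 37^2≡35, 37^3≡7, 37^4≡29, 37^5≡15, 37^6≡3, 37^7≡19, 37^8≡13, 37^9≡21, 37^10≡41, 37^11≡45, 37^12≡9, 37^13≡11, 37^14≡39, 37^15≡17, 37^16≡31, 37^17≡43, 37^18≡27, 37^19≡33, 37^20≡25, 37^21≡5, 37^22≡1. So the order of 37 is 22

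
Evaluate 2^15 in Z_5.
Using Fermat: 2^{4} ≡ 1 (mod 5). 15 ≡ 3 (mod 4). So 2^{15} ≡ 2^{3} ≡ 3 (mod 5)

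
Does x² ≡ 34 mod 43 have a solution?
By Euler's criterion: 34^{21} ≡ 42 mod 43. Since this equals -1 (≡ 42), 34 is not a QR.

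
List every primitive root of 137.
There are φ(136) = 64 primitive roots mod 137: {3, 5, 6, 12, 13, 20, 21, 23, 24, 26, 27, 29, 31, 33, 35, 40, 42, 43, 45, 46, 47, 48, 51, 52, 53, 54, 55, 57, 58, 62, 66, 67, 70, 71, 75, 79, 80, 82, 83, 84, 85, 86, 89, 90, 91, 92, 94, 95, 97, 102, 104, 106, 108, 110, 111, 113, 114, 116, 117, 124, 125, 131, 132, 134}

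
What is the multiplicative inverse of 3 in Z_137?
Since 137 is prime, by Fermat 3^(-1) ≡ 3^{135} ≡ 46 mod 137. Verify: 3 × 46 = 138 ≡ 1 mod 137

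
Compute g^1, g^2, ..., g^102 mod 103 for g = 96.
96^1, 96^2, ..., 96^{102} mod 103: [96, 49, 69, 32, 85, 23, 45, 97, 42, 15, 101, 14, 5, 68, 39, 36, 57, 13, 12, 19, 73, 4, 75, 93, 70, 25, 31, 92, 77, 79, 65, 60, 95, 56, 20, 66, 53, 41, 22, 52, 48, 76, 86, 16, 94, 63, 74, 100, 21, 59, 102, 7, 54, 34, 71, 18, 80, 58, 6, 61, 88, 2, 89, 98, 35, 64, 67, 46, 90, 91, 84, 30, 99, 28, 10, 33, 78, 72, 11, 26, 24, 38, 43, 8, 47, 83, 37, 50, 62, 81, 51, 55, 27, 17, 87, 9, 40, 29, 3, 82, 44, 1]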